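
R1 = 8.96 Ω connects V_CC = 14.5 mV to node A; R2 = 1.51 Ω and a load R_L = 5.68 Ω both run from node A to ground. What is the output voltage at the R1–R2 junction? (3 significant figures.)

First combine the lower leg with the load: R2 ‖ R_L = 1.193 Ω.
Voltage divider with the loaded lower leg: V_out = 14.5 × 1.193/(8.96 + 1.193) = 14.5 × 0.1175 = 1.704 mV.

V_out ≈ 1.70 mV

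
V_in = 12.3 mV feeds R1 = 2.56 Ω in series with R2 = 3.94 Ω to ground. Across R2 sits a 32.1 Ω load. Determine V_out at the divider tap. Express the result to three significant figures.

V_out ≈ 7.11 mV

R2 ‖ R_L = (3.94 × 32.1)/(3.94 + 32.1) = 3.509 Ω.
Voltage divider with the loaded lower leg: V_out = 12.3 × 3.509/(2.56 + 3.509) = 12.3 × 0.5782 = 7.112 mV.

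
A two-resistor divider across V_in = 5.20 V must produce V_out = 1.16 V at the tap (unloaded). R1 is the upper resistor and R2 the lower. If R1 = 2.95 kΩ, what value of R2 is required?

The divider ratio is R2/(R1+R2) = 1.16/5.20 = 0.2231.
R2 = R1 · 0.2231/(1 − 0.2231) = 0.8470 kΩ.

R2 ≈ 0.847 kΩ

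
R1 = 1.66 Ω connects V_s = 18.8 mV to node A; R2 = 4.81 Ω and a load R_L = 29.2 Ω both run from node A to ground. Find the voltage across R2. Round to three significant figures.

R2 ‖ R_L = (4.81 × 29.2)/(4.81 + 29.2) = 4.130 Ω.
Voltage divider with the loaded lower leg: V_out = 18.8 × 4.130/(1.66 + 4.130) = 18.8 × 0.7133 = 13.41 mV.

V_out ≈ 13.4 mV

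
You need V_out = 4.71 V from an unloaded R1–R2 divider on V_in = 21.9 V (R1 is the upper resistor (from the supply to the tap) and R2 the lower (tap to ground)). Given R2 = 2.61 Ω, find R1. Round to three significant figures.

V_out/V_in = R2/(R1+R2) = 0.2151.
So R1 = R2 · (V_in/V_out − 1) = 2.61 × (21.9/4.71 − 1) = 2.61 × 3.650 = 9.526 Ω.

R1 ≈ 9.53 Ω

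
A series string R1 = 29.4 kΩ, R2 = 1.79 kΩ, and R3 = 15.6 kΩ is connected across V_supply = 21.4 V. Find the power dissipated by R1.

P ≈ 6.15 mW

ΣR = 46.79 kΩ → I = 21.4/46.79 = 0.4574 mA.
P(R1) = I²·R1 = (0.4574)² × 29.4 = 6.150 mW.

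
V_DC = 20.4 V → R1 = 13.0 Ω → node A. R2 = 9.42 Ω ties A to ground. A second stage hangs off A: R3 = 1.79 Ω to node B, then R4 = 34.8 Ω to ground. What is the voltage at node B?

V_B ≈ 7.09 V

The second stage (R3 + R4 = 36.59 Ω) loads node A in parallel with R2.
Effective lower resistance at A: R2 ‖ 36.59 = 7.491 Ω.
First divider: V_A = V_DC · 7.491/(13.0 + 7.491) = 7.458 V.
V_B = V_A × 0.9511 = 7.093 V.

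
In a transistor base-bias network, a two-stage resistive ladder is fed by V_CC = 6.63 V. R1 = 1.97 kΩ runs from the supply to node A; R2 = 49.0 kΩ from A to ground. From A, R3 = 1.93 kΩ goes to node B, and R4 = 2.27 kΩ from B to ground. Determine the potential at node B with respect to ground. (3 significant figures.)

Node A sees R2 in parallel with the series input of stage 2, R3 + R4 = 4.200 kΩ.
Effective lower resistance at A: R2 ‖ 4.200 = 3.868 kΩ.
So V_A = 6.63 × 0.6626 = 4.393 V.
V_B = V_A × 0.5405 = 2.374 V.

V_B ≈ 2.37 V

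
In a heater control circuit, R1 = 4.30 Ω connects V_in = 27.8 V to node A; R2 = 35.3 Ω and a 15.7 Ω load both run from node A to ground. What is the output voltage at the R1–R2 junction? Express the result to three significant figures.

V_out ≈ 19.9 V

The load sits in parallel with R2, giving an effective lower resistance R2' = R2·R_L/(R2+R_L) = 10.87 Ω.
Then V_out = V_in · R2'/(R1 + R2') = 27.8 × 10.87/15.17 = 19.92 V.
(Unloaded it would be 24.8 V; the load pulls it down.)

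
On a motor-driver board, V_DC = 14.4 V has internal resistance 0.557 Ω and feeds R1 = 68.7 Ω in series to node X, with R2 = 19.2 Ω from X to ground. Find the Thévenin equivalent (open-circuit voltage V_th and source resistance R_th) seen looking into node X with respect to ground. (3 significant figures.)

R1' = 0.557 + 68.7 = 69.26 Ω (source resistance + R1).
With X open, the divider is unloaded: V_th = 14.4 × 19.2/88.46 = 3.126 V.
Zeroing V_DC shorts the top of R1' to ground, so R_th = R1' ‖ R2 = 15.03 Ω.

V_th ≈ 3.13 V, R_th ≈ 15.0 Ω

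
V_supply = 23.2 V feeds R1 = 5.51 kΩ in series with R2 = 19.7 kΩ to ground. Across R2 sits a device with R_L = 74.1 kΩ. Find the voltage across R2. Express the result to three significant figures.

V_out ≈ 17.1 V

The load sits in parallel with R2, giving an effective lower resistance R2' = R2·R_L/(R2+R_L) = 15.56 kΩ.
Voltage divider with the loaded lower leg: V_out = 23.2 × 15.56/(5.51 + 15.56) = 23.2 × 0.7385 = 17.13 V.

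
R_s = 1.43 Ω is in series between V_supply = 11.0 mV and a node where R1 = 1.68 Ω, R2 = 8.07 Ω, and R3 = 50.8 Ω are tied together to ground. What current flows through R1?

I ≈ 3.18 mA

Parallel bank: R_p = 1/(1/1.68 + 1/8.07 + 1/50.8) = 1.353 Ω.
V_A = 11.0 × 1.353/2.783 = 5.349 mV.
I(R1) = V_A / R1 = 5.349/1.68 = 3.184 mA.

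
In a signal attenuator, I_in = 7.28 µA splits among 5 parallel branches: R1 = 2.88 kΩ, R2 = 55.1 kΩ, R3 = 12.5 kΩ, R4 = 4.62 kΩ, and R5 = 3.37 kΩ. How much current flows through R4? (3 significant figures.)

I ≈ 1.64 µA

Conductances: ΣG = 1/2.88 + 1/55.1 + 1/12.5 + 1/4.62 + 1/3.37 = 0.9586 (1/kΩ).
By the current-divider rule, I = I_in · G_k/ΣG = 7.28 × 0.2258 = 1.644 µA.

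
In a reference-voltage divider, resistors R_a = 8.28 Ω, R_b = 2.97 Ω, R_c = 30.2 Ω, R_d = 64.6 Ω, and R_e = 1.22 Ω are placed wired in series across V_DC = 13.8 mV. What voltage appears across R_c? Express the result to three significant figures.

Series total: ΣR = 8.28 + 2.97 + 30.2 + 64.6 + 1.22 = 107.3 Ω.
Voltage divider: V = V_DC · (30.20 / 107.3) = 13.8 × 0.2815 = 3.885 mV.

V ≈ 3.89 mV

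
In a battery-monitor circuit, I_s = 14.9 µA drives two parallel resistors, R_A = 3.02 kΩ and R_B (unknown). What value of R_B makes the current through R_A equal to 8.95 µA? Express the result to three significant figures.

Two-branch current divider: I_A = I_s · R_B/(R_A + R_B).
With f = 0.6007, R_B = R_A · f/(1−f) = 3.02 × 1.504 = 4.543 kΩ.

R_B ≈ 4.54 kΩ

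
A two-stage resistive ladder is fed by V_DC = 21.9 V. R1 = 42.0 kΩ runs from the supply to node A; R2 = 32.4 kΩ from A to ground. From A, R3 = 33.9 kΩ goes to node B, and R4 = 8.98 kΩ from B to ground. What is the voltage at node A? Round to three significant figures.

Looking into the second stage from A: R3 + R4 = 42.88 kΩ appears in parallel with R2.
R2 ‖ (R3+R4) = 18.46 kΩ.
First divider: V_A = V_DC · 18.46/(42.0 + 18.46) = 6.685 V.

V_A ≈ 6.69 V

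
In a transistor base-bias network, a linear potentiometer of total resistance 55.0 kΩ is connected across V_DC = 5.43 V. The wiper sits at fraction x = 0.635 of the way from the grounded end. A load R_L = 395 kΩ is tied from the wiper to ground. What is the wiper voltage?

V_out ≈ 3.34 V

The pot divides into 20.07 kΩ above the wiper and 34.92 kΩ below.
Lower segment in parallel with the load: 34.92 ‖ 395 = 32.09 kΩ.
Loaded-divider output: V_out = 5.43 × 0.6151 = 3.340 V.
(Unloaded: V_out = x·V_DC = 3.45 V.)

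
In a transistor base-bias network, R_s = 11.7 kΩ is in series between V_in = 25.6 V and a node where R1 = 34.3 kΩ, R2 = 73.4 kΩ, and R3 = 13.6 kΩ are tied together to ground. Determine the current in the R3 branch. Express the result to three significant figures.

Parallel bank: R_p = 1/(1/34.3 + 1/73.4 + 1/13.6) = 8.598 kΩ.
V_A by voltage divider: V_A = 25.6 × 8.598/(11.7 + 8.598) = 10.84 V.
I(R3) = V_A / R3 = 10.84/13.6 = 0.7973 mA.
(Equivalently: I_total = 1.261 mA, then current-divider fraction G_k/ΣG = 0.6322.)

I ≈ 0.797 mA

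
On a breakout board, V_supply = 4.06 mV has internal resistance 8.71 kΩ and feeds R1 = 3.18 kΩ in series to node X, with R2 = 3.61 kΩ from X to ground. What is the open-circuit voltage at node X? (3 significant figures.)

R1' = 8.71 + 3.18 = 11.89 kΩ (source resistance + R1).
Open-circuit (no load on X): V_th = V_supply · R2/(R1' + R2) = 4.06 × 3.61/(11.89 + 3.61) = 0.9456 mV.

V_th ≈ 0.946 mV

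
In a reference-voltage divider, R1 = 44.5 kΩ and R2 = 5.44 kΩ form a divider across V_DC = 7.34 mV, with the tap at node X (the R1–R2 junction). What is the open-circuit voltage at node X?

V_th is the unloaded tap voltage: V_DC · R2/(R1+R2) = 7.34 × 0.1089 = 0.7996 mV.

V_th ≈ 0.800 mV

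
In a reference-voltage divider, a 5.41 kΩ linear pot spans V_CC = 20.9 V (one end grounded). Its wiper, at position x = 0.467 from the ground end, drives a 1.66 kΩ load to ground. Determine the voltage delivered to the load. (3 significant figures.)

The pot divides into 2.884 kΩ above the wiper and 2.526 kΩ below.
R_L loads the lower segment: effective lower R = 1.002 kΩ.
V_out = 20.9 × 1.002/(2.884 + 1.002) = 5.389 V.

V_out ≈ 5.39 V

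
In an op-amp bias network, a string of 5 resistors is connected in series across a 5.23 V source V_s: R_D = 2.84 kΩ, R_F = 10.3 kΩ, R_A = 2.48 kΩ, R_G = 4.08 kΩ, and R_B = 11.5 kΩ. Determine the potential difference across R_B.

Series total: ΣR = 2.84 + 10.3 + 2.48 + 4.08 + 11.5 = 31.20 kΩ.
V = V_s · R/ΣR = 5.23 × 0.3686 = 1.928 V.

V ≈ 1.93 V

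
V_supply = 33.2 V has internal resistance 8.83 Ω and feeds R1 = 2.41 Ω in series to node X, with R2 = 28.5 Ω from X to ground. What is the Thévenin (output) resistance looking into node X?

R_th ≈ 8.06 Ω

R1' = 8.83 + 2.41 = 11.24 Ω (source resistance + R1).
With V_supply suppressed (replaced by a short), R_th = R1' ‖ R2 = (11.24 × 28.5)/(11.24 + 28.5) = 8.061 Ω.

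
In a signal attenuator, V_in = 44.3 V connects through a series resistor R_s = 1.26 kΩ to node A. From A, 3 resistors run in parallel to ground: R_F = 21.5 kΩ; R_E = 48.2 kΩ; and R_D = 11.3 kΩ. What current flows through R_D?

I ≈ 3.28 mA

Parallel bank: R_p = 1/(1/21.5 + 1/48.2 + 1/11.3) = 6.420 kΩ.
V_A = 44.3 × 6.420/7.680 = 37.03 V.
I(R_D) = V_A / R_D = 37.03/11.3 = 3.277 mA.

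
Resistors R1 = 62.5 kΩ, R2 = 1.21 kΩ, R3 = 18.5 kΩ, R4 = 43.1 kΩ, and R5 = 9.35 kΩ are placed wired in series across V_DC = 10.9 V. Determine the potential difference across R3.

Series total: ΣR = 62.5 + 1.21 + 18.5 + 43.1 + 9.35 = 134.7 kΩ.
V = V_DC · R/ΣR = 10.9 × 0.1374 = 1.497 V.

V ≈ 1.50 V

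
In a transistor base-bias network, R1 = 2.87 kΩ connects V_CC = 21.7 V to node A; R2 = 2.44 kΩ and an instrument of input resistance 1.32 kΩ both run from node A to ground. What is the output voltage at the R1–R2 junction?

R2 ‖ R_L = (2.44 × 1.32)/(2.44 + 1.32) = 0.8566 kΩ.
Now apply the divider: V_out = 21.7 × 0.2299 = 4.988 V.
(Unloaded it would be 9.97 V; the load pulls it down.)

V_out ≈ 4.99 V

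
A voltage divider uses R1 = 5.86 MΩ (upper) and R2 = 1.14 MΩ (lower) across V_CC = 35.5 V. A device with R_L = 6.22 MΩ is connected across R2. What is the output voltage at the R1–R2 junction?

First combine the lower leg with the load: R2 ‖ R_L = 0.9634 MΩ.
Now apply the divider: V_out = 35.5 × 0.1412 = 5.012 V.

V_out ≈ 5.01 V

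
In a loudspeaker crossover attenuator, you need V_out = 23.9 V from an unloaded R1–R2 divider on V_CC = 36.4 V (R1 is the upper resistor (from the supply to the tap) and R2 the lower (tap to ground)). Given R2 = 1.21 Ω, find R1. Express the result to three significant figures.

R1 ≈ 0.633 Ω

V_out/V_CC = R2/(R1+R2) = 0.6566.
Rearranging, R1 = R2·(1−k)/k = 1.21 × 0.5230 = 0.6328 Ω.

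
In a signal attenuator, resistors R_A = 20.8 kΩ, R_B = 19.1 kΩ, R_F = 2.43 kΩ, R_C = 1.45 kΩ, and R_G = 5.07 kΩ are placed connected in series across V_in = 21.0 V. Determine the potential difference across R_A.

V ≈ 8.94 V

Total series resistance ΣR = 20.8 + 19.1 + 2.43 + 1.45 + 5.07 = 48.85 kΩ.
V = V_in · R/ΣR = 21.0 × 0.4258 = 8.942 V.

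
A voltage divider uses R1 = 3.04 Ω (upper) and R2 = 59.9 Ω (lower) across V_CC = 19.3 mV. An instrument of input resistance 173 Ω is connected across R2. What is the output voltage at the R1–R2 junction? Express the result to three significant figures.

First combine the lower leg with the load: R2 ‖ R_L = 44.49 Ω.
Now apply the divider: V_out = 19.3 × 0.9360 = 18.07 mV.
(Unloaded it would be 18.4 mV; the load pulls it down.)

V_out ≈ 18.1 mV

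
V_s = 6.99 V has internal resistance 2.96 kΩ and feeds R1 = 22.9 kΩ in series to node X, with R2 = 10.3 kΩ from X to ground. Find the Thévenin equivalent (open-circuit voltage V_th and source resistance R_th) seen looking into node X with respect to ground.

V_th ≈ 1.99 V, R_th ≈ 7.37 kΩ

R1' = 2.96 + 22.9 = 25.86 kΩ (source resistance + R1).
Open-circuit (no load on X): V_th = V_s · R2/(R1' + R2) = 6.99 × 10.3/(25.86 + 10.3) = 1.991 V.
Zeroing V_s shorts the top of R1' to ground, so R_th = R1' ‖ R2 = 7.366 kΩ.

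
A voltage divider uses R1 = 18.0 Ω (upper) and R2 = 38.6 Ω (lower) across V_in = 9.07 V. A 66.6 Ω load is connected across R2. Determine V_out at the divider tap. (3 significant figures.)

V_out ≈ 5.22 V

First combine the lower leg with the load: R2 ‖ R_L = 24.44 Ω.
Then V_out = V_in · R2'/(R1 + R2') = 9.07 × 24.44/42.44 = 5.223 V.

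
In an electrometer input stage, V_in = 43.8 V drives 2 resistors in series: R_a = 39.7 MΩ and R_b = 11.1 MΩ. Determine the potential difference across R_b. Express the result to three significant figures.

V ≈ 9.57 V

ΣR = 39.7 + 11.1 = 50.80 MΩ.
Voltage divider: V = V_in · (11.10 / 50.80) = 43.8 × 0.2185 = 9.570 V.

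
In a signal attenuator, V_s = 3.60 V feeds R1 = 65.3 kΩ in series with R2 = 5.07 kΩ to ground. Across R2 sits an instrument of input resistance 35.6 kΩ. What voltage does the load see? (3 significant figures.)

V_out ≈ 0.229 V

First combine the lower leg with the load: R2 ‖ R_L = 4.438 kΩ.
Now apply the divider: V_out = 3.60 × 0.06364 = 0.2291 V.
(Unloaded it would be 0.259 V; the load pulls it down.)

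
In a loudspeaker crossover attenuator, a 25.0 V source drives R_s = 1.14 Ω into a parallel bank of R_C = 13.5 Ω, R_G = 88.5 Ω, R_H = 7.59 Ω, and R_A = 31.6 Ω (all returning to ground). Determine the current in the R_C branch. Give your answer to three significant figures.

Equivalent of the parallel group: R_p = 4.020 Ω.
V_A by voltage divider: V_A = 25.0 × 4.020/(1.14 + 4.020) = 19.48 V.
Branch current I = V_A/R_C = 19.48/13.5 = 1.443 A.
(Equivalently: I_total = 4.845 A, then current-divider fraction G_k/ΣG = 0.2978.)

I ≈ 1.44 A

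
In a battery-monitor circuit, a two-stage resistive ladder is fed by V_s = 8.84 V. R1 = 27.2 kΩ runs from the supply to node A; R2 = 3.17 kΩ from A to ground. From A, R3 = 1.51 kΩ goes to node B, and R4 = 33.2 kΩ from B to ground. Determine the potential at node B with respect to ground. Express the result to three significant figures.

The second stage (R3 + R4 = 34.71 kΩ) loads node A in parallel with R2.
R2 ‖ (R3+R4) = 2.905 kΩ.
First divider: V_A = V_s · 2.905/(27.2 + 2.905) = 0.8529 V.
Then the unloaded second divider: V_B = V_A × R4/(R3+R4) = 0.8529 × 0.9565 = 0.8158 V.

V_B ≈ 0.816 V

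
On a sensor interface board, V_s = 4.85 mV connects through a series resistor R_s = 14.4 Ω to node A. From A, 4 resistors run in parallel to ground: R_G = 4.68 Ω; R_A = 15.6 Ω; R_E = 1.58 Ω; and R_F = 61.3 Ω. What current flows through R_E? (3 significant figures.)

Parallel bank: R_p = 1/(1/4.68 + 1/15.6 + 1/1.58 + 1/61.3) = 1.079 Ω.
V_A by voltage divider: V_A = 4.85 × 1.079/(14.4 + 1.079) = 0.3380 mV.
Branch current I = V_A/R_E = 0.3380/1.58 = 0.2139 mA.
(Check via current divider: I_total = 0.3133 mA; share G_k/ΣG = 0.6828 → same result.)

I ≈ 0.214 mA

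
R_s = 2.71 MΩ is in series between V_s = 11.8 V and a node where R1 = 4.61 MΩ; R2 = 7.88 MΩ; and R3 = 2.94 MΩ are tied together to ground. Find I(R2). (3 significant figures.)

Combine the parallel branches: R_p = (1/4.61 + 1/7.88 + 1/2.94)⁻¹ = 1.462 MΩ.
Node voltage V_A = V_s · R_p/(R_s + R_p) = 11.8 × 0.3504 = 4.135 V.
Branch current I = V_A/R2 = 4.135/7.88 = 0.5248 µA.
(Equivalently: I_total = 2.828 µA, then current-divider fraction G_k/ΣG = 0.1855.)

I ≈ 0.525 µA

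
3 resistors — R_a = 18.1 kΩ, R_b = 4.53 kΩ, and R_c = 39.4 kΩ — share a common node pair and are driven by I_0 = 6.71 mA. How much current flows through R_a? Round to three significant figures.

ΣG = 1/18.1 + 1/4.53 + 1/39.4 = 0.3014.
Current divider: I(R_a) = I_0 · G_k/ΣG = 6.71 × (0.05525/0.3014) = 6.71 × 0.1833 = 1.230 mA.

I ≈ 1.23 mA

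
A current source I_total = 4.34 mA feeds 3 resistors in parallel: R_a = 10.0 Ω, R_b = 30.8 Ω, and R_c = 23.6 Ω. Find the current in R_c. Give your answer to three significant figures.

ΣG = 1/10.0 + 1/30.8 + 1/23.6 = 0.1748.
Current divider: I(R_c) = I_total · G_k/ΣG = 4.34 × (0.04237/0.1748) = 4.34 × 0.2424 = 1.052 mA.

I ≈ 1.05 mA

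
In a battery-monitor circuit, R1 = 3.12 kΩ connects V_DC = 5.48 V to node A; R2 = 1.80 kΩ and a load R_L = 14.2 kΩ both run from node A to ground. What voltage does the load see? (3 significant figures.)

V_out ≈ 1.86 V

The load sits in parallel with R2, giving an effective lower resistance R2' = R2·R_L/(R2+R_L) = 1.597 kΩ.
Voltage divider with the loaded lower leg: V_out = 5.48 × 1.597/(3.12 + 1.597) = 5.48 × 0.3386 = 1.856 V.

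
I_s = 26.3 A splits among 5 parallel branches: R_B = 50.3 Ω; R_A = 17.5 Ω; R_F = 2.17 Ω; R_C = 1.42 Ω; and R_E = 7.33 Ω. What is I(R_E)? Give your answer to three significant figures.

ΣG = 1/50.3 + 1/17.5 + 1/2.17 + 1/1.42 + 1/7.33 = 1.379.
R_E takes the fraction G_k/ΣG = 0.1364/1.379 = 0.09897, so I = 26.3 × 0.09897 = 2.603 A.

I ≈ 2.60 A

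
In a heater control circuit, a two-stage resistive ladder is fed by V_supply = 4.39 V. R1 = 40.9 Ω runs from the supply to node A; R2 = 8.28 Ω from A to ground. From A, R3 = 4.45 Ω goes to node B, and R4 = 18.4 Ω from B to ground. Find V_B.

V_B ≈ 0.457 V

The second stage (R3 + R4 = 22.85 Ω) loads node A in parallel with R2.
R2 ‖ (R3+R4) = 6.078 Ω.
V_A = 4.39 × 6.078/(40.9 + 6.078) = 0.5680 V.
Then the unloaded second divider: V_B = V_A × R4/(R3+R4) = 0.5680 × 0.8053 = 0.4573 V.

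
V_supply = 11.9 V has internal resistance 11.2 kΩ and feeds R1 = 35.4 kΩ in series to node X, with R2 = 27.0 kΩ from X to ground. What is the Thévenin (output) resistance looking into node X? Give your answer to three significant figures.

R1' = 11.2 + 35.4 = 46.60 kΩ (source resistance + R1).
With V_supply suppressed (replaced by a short), R_th = R1' ‖ R2 = (46.60 × 27.0)/(46.60 + 27.0) = 17.10 kΩ.

R_th ≈ 17.1 kΩ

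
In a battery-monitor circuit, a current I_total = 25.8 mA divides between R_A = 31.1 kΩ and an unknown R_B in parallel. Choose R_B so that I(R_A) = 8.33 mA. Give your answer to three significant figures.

Two-branch current divider: I_A = I_total · R_B/(R_A + R_B).
With f = 0.3229, R_B = R_A · f/(1−f) = 31.1 × 0.4768 = 14.83 kΩ.

R_B ≈ 14.8 kΩ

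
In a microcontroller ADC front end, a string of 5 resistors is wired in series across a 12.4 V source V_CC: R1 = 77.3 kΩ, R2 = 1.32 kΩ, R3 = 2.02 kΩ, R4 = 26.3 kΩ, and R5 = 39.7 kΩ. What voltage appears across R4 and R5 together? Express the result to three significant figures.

V ≈ 5.58 V

Total series resistance ΣR = 77.3 + 1.32 + 2.02 + 26.3 + 39.7 = 146.6 kΩ.
R_{R4..R5} = 26.3 + 39.7 = 66.00 kΩ.
Voltage divider: V = V_CC · (66.00 / 146.6) = 12.4 × 0.4501 = 5.581 V.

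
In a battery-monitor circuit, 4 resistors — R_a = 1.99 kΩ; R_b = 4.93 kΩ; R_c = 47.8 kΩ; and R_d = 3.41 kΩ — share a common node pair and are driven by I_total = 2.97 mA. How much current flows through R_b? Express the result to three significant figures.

I ≈ 0.591 mA

ΣG = 1/1.99 + 1/4.93 + 1/47.8 + 1/3.41 = 1.020.
By the current-divider rule, I = I_total · G_k/ΣG = 2.97 × 0.1990 = 0.5909 mA.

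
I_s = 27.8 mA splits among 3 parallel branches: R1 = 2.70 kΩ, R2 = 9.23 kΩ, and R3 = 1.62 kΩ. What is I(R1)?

Total conductance ΣG = 1/2.70 + 1/9.23 + 1/1.62 = 1.096 (units of 1/kΩ).
By the current-divider rule, I = I_s · G_k/ΣG = 27.8 × 0.3379 = 9.394 mA.

I ≈ 9.39 mA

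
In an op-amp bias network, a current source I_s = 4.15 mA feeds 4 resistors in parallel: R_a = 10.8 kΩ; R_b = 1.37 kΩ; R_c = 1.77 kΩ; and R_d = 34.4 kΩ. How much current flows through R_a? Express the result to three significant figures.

I ≈ 0.271 mA

ΣG = 1/10.8 + 1/1.37 + 1/1.77 + 1/34.4 = 1.417.
R_a takes the fraction G_k/ΣG = 0.09259/1.417 = 0.06536, so I = 4.15 × 0.06536 = 0.2713 mA.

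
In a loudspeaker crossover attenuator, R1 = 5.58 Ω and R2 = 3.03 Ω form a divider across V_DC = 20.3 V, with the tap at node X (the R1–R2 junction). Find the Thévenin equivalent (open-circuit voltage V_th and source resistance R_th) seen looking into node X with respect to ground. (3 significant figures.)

V_th ≈ 7.14 V, R_th ≈ 1.96 Ω

With X open, the divider is unloaded: V_th = 20.3 × 3.03/8.610 = 7.144 V.
With V_DC suppressed (replaced by a short), R_th = R1 ‖ R2 = (5.580 × 3.03)/(5.580 + 3.03) = 1.964 Ω.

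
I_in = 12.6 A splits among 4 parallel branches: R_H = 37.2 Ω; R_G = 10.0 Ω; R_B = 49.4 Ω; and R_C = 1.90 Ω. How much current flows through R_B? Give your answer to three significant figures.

Total conductance ΣG = 1/37.2 + 1/10.0 + 1/49.4 + 1/1.90 = 0.6734 (units of 1/Ω).
By the current-divider rule, I = I_in · G_k/ΣG = 12.6 × 0.03006 = 0.3787 A.

I ≈ 0.379 A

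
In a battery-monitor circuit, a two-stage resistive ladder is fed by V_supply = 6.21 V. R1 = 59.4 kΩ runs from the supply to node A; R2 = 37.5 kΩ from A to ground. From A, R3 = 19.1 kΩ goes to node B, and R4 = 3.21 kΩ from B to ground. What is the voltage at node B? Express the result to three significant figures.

The second stage (R3 + R4 = 22.31 kΩ) loads node A in parallel with R2.
R2 ‖ (R3+R4) = 13.99 kΩ.
First divider: V_A = V_supply · 13.99/(59.4 + 13.99) = 1.184 V.
Then the unloaded second divider: V_B = V_A × R4/(R3+R4) = 1.184 × 0.1439 = 0.1703 V.

V_B ≈ 0.170 V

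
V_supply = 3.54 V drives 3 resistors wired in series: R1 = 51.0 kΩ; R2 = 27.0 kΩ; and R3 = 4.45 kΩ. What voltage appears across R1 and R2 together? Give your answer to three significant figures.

ΣR = 51.0 + 27.0 + 4.45 = 82.45 kΩ.
R_{R1..R2} = 51.0 + 27.0 = 78.00 kΩ.
Voltage divider: V = V_supply · (78.00 / 82.45) = 3.54 × 0.9460 = 3.349 V.

V ≈ 3.35 V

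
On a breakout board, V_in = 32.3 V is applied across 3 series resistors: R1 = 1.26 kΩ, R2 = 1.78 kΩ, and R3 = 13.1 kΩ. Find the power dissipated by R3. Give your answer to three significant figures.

P ≈ 52.5 mW

The common current is I = 32.3/16.14 = 2.001 mA.
V(R3) = I·R = 26.22 V; P = V·I = 26.22 × 2.001 = 52.46 mW.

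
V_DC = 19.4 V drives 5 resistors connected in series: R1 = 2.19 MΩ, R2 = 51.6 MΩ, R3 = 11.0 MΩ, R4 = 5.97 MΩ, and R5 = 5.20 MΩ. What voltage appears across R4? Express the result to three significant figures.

V ≈ 1.52 V

ΣR = 2.19 + 51.6 + 11.0 + 5.97 + 5.20 = 75.96 MΩ.
By the voltage-divider rule, V = 19.4 × 5.970/75.96 = 1.525 V.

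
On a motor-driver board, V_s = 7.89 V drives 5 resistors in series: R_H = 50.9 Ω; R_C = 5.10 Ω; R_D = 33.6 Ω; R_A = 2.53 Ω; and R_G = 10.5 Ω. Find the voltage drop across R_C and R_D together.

ΣR = 50.9 + 5.10 + 33.6 + 2.53 + 10.5 = 102.6 Ω.
R_{R_C..R_D} = 5.10 + 33.6 = 38.70 Ω.
By the voltage-divider rule, V = 7.89 × 38.70/102.6 = 2.975 V.

V ≈ 2.98 V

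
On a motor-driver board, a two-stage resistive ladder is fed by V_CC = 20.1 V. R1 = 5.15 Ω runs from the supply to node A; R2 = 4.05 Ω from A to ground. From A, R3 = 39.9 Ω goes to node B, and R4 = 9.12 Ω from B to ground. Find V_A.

V_A ≈ 8.46 V

Node A sees R2 in parallel with the series input of stage 2, R3 + R4 = 49.02 Ω.
Effective lower resistance at A: R2 ‖ 49.02 = 3.741 Ω.
V_A = 20.1 × 3.741/(5.15 + 3.741) = 8.457 V.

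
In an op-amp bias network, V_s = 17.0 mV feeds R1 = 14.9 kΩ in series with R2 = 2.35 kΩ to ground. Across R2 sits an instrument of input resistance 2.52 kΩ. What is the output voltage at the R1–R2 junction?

The load sits in parallel with R2, giving an effective lower resistance R2' = R2·R_L/(R2+R_L) = 1.216 kΩ.
Now apply the divider: V_out = 17.0 × 0.07545 = 1.283 mV.
(Unloaded it would be 2.32 mV; the load pulls it down.)

V_out ≈ 1.28 mV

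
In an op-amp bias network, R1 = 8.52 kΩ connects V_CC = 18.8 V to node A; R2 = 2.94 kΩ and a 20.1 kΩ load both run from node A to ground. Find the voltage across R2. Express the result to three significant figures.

First combine the lower leg with the load: R2 ‖ R_L = 2.565 kΩ.
Voltage divider with the loaded lower leg: V_out = 18.8 × 2.565/(8.52 + 2.565) = 18.8 × 0.2314 = 4.350 V.

V_out ≈ 4.35 V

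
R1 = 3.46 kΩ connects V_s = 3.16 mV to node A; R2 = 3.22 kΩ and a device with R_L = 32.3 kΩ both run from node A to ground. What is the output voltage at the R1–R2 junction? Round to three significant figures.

V_out ≈ 1.45 mV

R2 ‖ R_L = (3.22 × 32.3)/(3.22 + 32.3) = 2.928 kΩ.
Voltage divider with the loaded lower leg: V_out = 3.16 × 2.928/(3.46 + 2.928) = 3.16 × 0.4584 = 1.448 mV.
(Unloaded it would be 1.52 mV; the load pulls it down.)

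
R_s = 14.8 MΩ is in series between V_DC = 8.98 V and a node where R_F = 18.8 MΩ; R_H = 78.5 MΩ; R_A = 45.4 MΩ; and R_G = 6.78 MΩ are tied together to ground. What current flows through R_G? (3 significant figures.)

I ≈ 0.295 µA

Equivalent of the parallel group: R_p = 4.247 MΩ.
Node voltage V_A = V_DC · R_p/(R_s + R_p) = 8.98 × 0.2230 = 2.002 V.
I(R_G) = V_A / R_G = 2.002/6.78 = 0.2953 µA.
(Check via current divider: I_total = 0.4715 µA; share G_k/ΣG = 0.6264 → same result.)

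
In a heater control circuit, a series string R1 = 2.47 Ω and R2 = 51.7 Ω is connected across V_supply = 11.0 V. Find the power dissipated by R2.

P ≈ 2.13 W

Series current I = V_supply/ΣR = 11.0/54.17 = 0.2031 A.
P = I²R = 0.04124 × 51.7 = 2.132 W.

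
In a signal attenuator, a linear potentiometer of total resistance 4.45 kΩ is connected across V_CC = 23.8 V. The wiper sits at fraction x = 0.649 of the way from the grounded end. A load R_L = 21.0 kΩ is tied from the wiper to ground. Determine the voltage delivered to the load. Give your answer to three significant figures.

V_out ≈ 14.7 V

Lower segment x·R_p = 2.888 kΩ; upper segment (1−x)·R_p = 1.562 kΩ.
(x·R_p) ‖ R_L = 2.539 kΩ.
V_out = 23.8 × 2.539/(1.562 + 2.539) = 14.73 V.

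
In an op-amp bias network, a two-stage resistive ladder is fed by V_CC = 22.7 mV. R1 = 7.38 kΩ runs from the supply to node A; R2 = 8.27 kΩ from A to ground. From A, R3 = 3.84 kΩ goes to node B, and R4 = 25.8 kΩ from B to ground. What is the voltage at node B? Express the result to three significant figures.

Node A sees R2 in parallel with the series input of stage 2, R3 + R4 = 29.64 kΩ.
R2 ‖ (R3+R4) = 6.466 kΩ.
So V_A = 22.7 × 0.4670 = 10.60 mV.
Stage 2 is unloaded, so V_B = V_A · R4/(R3+R4) = 10.60 × 25.8/29.64 = 9.227 mV.

V_B ≈ 9.23 mV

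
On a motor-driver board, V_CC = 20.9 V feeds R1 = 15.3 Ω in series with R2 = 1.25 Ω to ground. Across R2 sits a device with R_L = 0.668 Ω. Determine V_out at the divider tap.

V_out ≈ 0.578 V

R2 ‖ R_L = (1.25 × 0.668)/(1.25 + 0.668) = 0.4353 Ω.
Now apply the divider: V_out = 20.9 × 0.02767 = 0.5782 V.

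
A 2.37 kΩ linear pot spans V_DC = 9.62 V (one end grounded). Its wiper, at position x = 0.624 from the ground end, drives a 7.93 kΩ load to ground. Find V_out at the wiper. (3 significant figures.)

V_out ≈ 5.61 V

The pot divides into 0.8911 kΩ above the wiper and 1.479 kΩ below.
R_L loads the lower segment: effective lower R = 1.246 kΩ.
Then V_out = V_DC · 1.246/(0.8911 + 1.246) = 5.610 V.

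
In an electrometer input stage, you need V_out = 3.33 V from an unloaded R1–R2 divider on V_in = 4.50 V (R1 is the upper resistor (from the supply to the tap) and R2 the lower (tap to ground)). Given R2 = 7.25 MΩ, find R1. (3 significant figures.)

V_out/V_in = R2/(R1+R2) = 0.7400.
Rearranging, R1 = R2·(1−k)/k = 7.25 × 0.3514 = 2.547 MΩ.

R1 ≈ 2.55 MΩ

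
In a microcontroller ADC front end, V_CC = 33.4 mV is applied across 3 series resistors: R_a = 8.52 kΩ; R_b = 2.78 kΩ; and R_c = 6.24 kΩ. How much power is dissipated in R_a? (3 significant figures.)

The common current is I = 33.4/17.54 = 1.904 µA.
P(R_a) = I²·R_a = (1.904)² × 8.52 = 30.89 nW.

P ≈ 30.9 nW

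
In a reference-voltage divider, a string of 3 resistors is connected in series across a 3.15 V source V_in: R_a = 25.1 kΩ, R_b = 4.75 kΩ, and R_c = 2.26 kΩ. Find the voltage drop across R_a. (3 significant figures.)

V ≈ 2.46 V

Series total: ΣR = 25.1 + 4.75 + 2.26 = 32.11 kΩ.
V = V_in · R/ΣR = 3.15 × 0.7817 = 2.462 V.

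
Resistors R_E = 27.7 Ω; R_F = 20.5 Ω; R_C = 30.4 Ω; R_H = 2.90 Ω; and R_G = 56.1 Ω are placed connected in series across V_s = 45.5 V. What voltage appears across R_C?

Series total: ΣR = 27.7 + 20.5 + 30.4 + 2.90 + 56.1 = 137.6 Ω.
By the voltage-divider rule, V = 45.5 × 30.40/137.6 = 10.05 V.

V ≈ 10.1 V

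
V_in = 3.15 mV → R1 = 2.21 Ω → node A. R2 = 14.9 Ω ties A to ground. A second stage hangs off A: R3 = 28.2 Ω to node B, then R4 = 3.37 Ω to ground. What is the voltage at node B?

V_B ≈ 0.276 mV

The second stage (R3 + R4 = 31.57 Ω) loads node A in parallel with R2.
R2 ‖ (R3+R4) = 10.12 Ω.
First divider: V_A = V_in · 10.12/(2.21 + 10.12) = 2.586 mV.
Then the unloaded second divider: V_B = V_A × R4/(R3+R4) = 2.586 × 0.1067 = 0.2760 mV.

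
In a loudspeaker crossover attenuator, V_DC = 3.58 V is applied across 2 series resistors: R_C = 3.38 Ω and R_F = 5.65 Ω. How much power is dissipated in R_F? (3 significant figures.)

P ≈ 0.888 W

The common current is I = 3.58/9.030 = 0.3965 A.
V(R_F) = I·R = 2.240 V; P = V·I = 2.240 × 0.3965 = 0.8881 W.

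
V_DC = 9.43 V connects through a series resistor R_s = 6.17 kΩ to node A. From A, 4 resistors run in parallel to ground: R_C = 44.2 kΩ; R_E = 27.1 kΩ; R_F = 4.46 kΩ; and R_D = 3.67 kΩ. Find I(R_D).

Parallel bank: R_p = 1/(1/44.2 + 1/27.1 + 1/4.46 + 1/3.67) = 1.798 kΩ.
V_A by voltage divider: V_A = 9.43 × 1.798/(6.17 + 1.798) = 2.128 V.
I(R_D) = V_A / R_D = 2.128/3.67 = 0.5798 mA.
(Equivalently: I_total = 1.184 mA, then current-divider fraction G_k/ΣG = 0.4899.)

I ≈ 0.580 mA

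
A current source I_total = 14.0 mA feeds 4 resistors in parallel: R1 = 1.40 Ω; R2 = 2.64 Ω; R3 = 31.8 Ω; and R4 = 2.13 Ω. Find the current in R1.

I ≈ 6.27 mA

Total conductance ΣG = 1/1.40 + 1/2.64 + 1/31.8 + 1/2.13 = 1.594 (units of 1/Ω).
By the current-divider rule, I = I_total · G_k/ΣG = 14.0 × 0.4481 = 6.274 mA.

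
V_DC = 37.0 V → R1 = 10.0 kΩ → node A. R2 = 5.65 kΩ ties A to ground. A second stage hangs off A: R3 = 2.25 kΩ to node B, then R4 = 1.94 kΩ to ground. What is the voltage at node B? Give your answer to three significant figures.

Looking into the second stage from A: R3 + R4 = 4.190 kΩ appears in parallel with R2.
R2 ‖ (R3+R4) = 2.406 kΩ.
First divider: V_A = V_DC · 2.406/(10.0 + 2.406) = 7.175 V.
Then the unloaded second divider: V_B = V_A × R4/(R3+R4) = 7.175 × 0.4630 = 3.322 V.

V_B ≈ 3.32 V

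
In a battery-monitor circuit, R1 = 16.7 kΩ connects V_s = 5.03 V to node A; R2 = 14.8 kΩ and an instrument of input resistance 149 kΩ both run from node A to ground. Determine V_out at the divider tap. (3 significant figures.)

R2 ‖ R_L = (14.8 × 149)/(14.8 + 149) = 13.46 kΩ.
Now apply the divider: V_out = 5.03 × 0.4463 = 2.245 V.

V_out ≈ 2.25 V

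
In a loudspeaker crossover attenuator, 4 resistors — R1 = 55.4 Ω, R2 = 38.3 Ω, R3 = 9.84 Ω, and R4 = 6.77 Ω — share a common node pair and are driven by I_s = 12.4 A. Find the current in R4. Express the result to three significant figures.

I ≈ 6.24 A

Conductances: ΣG = 1/55.4 + 1/38.3 + 1/9.84 + 1/6.77 = 0.2935 (1/Ω).
R4 takes the fraction G_k/ΣG = 0.1477/0.2935 = 0.5033, so I = 12.4 × 0.5033 = 6.241 A.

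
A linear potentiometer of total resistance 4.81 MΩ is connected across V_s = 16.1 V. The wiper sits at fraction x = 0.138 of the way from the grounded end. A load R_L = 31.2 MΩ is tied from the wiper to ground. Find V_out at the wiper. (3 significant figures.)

The pot divides into 4.146 MΩ above the wiper and 0.6638 MΩ below.
(x·R_p) ‖ R_L = 0.6500 MΩ.
Loaded-divider output: V_out = 16.1 × 0.1355 = 2.182 V.

V_out ≈ 2.18 V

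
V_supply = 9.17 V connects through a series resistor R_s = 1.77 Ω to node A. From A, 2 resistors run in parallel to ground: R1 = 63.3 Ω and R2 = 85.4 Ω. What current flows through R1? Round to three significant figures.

I ≈ 0.138 A

Parallel bank: R_p = 1/(1/63.3 + 1/85.4) = 36.35 Ω.
V_A = 9.17 × 36.35/38.12 = 8.744 V.
Branch current I = V_A/R1 = 8.744/63.3 = 0.1381 A.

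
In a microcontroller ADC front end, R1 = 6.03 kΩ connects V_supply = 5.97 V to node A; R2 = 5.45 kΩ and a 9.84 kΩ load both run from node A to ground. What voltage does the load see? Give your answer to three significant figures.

First combine the lower leg with the load: R2 ‖ R_L = 3.507 kΩ.
Now apply the divider: V_out = 5.97 × 0.3678 = 2.195 V.

V_out ≈ 2.20 V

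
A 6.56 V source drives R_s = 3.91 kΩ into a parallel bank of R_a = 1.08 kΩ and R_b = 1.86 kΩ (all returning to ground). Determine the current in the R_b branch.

Equivalent of the parallel group: R_p = 0.6833 kΩ.
V_A by voltage divider: V_A = 6.56 × 0.6833/(3.91 + 0.6833) = 0.9758 V.
I(R_b) = V_A / R_b = 0.9758/1.86 = 0.5246 mA.

I ≈ 0.525 mA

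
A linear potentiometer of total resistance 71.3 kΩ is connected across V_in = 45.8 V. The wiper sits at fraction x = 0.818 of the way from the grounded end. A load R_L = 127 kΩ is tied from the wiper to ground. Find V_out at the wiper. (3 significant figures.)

V_out ≈ 34.6 V

Lower segment x·R_p = 58.32 kΩ; upper segment (1−x)·R_p = 12.98 kΩ.
Lower segment in parallel with the load: 58.32 ‖ 127 = 39.97 kΩ.
Then V_out = V_in · 39.97/(12.98 + 39.97) = 34.57 V.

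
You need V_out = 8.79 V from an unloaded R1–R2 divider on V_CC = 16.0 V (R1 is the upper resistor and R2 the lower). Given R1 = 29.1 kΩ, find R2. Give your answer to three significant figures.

Required fraction k = V_out/V_CC = 0.5494.
So R2 = R1 · V_out/(V_CC − V_out) = 29.1 × 8.79/(16.0 − 8.79) = 29.1 × 1.219 = 35.48 kΩ.

R2 ≈ 35.5 kΩ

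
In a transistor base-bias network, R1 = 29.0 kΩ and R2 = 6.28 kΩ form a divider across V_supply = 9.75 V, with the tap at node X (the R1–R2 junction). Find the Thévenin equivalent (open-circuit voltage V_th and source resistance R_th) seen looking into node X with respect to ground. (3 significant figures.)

V_th is the unloaded tap voltage: V_supply · R2/(R1+R2) = 9.75 × 0.1780 = 1.736 V.
Looking into X with the source shorted: R_th = R1·R2/(R1+R2) = 29.00 × 6.28/35.28 = 5.162 kΩ.

V_th ≈ 1.74 V, R_th ≈ 5.16 kΩ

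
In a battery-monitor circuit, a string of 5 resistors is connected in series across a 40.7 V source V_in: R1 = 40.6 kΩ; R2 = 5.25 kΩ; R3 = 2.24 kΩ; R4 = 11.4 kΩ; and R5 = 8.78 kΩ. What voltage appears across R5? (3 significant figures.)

V ≈ 5.23 V

Total series resistance ΣR = 40.6 + 5.25 + 2.24 + 11.4 + 8.78 = 68.27 kΩ.
By the voltage-divider rule, V = 40.7 × 8.780/68.27 = 5.234 V.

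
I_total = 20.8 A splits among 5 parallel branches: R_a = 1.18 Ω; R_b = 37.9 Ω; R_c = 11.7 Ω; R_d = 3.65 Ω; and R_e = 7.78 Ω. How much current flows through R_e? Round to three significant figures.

I ≈ 1.96 A

Conductances: ΣG = 1/1.18 + 1/37.9 + 1/11.7 + 1/3.65 + 1/7.78 = 1.362 (1/Ω).
By the current-divider rule, I = I_total · G_k/ΣG = 20.8 × 0.09438 = 1.963 A.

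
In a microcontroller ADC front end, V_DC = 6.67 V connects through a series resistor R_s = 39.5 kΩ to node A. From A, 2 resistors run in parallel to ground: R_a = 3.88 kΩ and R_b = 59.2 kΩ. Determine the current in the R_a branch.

I ≈ 0.145 mA

Equivalent of the parallel group: R_p = 3.641 kΩ.
V_A by voltage divider: V_A = 6.67 × 3.641/(39.5 + 3.641) = 0.5630 V.
Branch current I = V_A/R_a = 0.5630/3.88 = 0.1451 mA.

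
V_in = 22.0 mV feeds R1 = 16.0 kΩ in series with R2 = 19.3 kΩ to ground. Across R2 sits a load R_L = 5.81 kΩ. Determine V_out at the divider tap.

The load sits in parallel with R2, giving an effective lower resistance R2' = R2·R_L/(R2+R_L) = 4.466 kΩ.
Now apply the divider: V_out = 22.0 × 0.2182 = 4.800 mV.
(Unloaded it would be 12.0 mV; the load pulls it down.)

V_out ≈ 4.80 mV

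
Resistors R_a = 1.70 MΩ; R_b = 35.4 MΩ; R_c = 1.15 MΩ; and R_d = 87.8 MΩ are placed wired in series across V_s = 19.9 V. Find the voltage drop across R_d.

Total series resistance ΣR = 1.70 + 35.4 + 1.15 + 87.8 = 126.0 MΩ.
Voltage divider: V = V_s · (87.80 / 126.0) = 19.9 × 0.6965 = 13.86 V.

V ≈ 13.9 V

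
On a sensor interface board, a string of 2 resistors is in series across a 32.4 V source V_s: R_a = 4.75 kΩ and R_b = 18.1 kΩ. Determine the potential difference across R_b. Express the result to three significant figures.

Total series resistance ΣR = 4.75 + 18.1 = 22.85 kΩ.
V = V_s · R/ΣR = 32.4 × 0.7921 = 25.66 V.

V ≈ 25.7 V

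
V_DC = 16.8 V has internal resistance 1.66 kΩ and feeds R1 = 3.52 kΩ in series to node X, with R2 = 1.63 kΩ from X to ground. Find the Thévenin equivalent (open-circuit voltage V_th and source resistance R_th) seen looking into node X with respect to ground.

R1' = 1.66 + 3.52 = 5.180 kΩ (source resistance + R1).
With X open, the divider is unloaded: V_th = 16.8 × 1.63/6.810 = 4.021 V.
With V_DC suppressed (replaced by a short), R_th = R1' ‖ R2 = (5.180 × 1.63)/(5.180 + 1.63) = 1.240 kΩ.

V_th ≈ 4.02 V, R_th ≈ 1.24 kΩ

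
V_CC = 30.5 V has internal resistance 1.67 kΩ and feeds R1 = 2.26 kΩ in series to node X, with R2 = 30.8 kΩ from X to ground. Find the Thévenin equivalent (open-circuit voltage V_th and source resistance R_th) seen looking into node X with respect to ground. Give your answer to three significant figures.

V_th ≈ 27.0 V, R_th ≈ 3.49 kΩ

R1' = 1.67 + 2.26 = 3.930 kΩ (source resistance + R1).
V_th is the unloaded tap voltage: V_CC · R2/(R1'+R2) = 30.5 × 0.8868 = 27.05 V.
Zeroing V_CC shorts the top of R1' to ground, so R_th = R1' ‖ R2 = 3.485 kΩ.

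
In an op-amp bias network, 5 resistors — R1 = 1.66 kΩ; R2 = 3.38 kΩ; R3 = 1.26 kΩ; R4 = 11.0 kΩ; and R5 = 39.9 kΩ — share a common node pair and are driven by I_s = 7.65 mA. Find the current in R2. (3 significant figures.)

ΣG = 1/1.66 + 1/3.38 + 1/1.26 + 1/11.0 + 1/39.9 = 1.808.
R2 takes the fraction G_k/ΣG = 0.2959/1.808 = 0.1636, so I = 7.65 × 0.1636 = 1.252 mA.

I ≈ 1.25 mA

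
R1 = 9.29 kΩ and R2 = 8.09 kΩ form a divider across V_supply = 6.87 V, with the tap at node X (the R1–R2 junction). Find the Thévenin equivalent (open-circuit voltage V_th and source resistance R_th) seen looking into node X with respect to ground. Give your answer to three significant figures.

V_th is the unloaded tap voltage: V_supply · R2/(R1+R2) = 6.87 × 0.4655 = 3.198 V.
Zeroing V_supply shorts the top of R1 to ground, so R_th = R1 ‖ R2 = 4.324 kΩ.

V_th ≈ 3.20 V, R_th ≈ 4.32 kΩ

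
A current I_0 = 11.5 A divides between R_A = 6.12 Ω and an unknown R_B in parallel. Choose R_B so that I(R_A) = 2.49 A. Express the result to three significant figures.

Two-branch current divider: I_A = I_0 · R_B/(R_A + R_B).
With f = 0.2165, R_B = R_A · f/(1−f) = 6.12 × 0.2764 = 1.691 Ω.

R_B ≈ 1.69 Ω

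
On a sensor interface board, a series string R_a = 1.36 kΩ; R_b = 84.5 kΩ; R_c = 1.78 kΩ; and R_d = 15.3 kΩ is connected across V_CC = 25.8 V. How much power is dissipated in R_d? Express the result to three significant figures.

ΣR = 102.9 kΩ → I = 25.8/102.9 = 0.2506 mA.
P(R_d) = I²·R_d = (0.2506)² × 15.3 = 0.9611 mW.

P ≈ 0.961 mW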